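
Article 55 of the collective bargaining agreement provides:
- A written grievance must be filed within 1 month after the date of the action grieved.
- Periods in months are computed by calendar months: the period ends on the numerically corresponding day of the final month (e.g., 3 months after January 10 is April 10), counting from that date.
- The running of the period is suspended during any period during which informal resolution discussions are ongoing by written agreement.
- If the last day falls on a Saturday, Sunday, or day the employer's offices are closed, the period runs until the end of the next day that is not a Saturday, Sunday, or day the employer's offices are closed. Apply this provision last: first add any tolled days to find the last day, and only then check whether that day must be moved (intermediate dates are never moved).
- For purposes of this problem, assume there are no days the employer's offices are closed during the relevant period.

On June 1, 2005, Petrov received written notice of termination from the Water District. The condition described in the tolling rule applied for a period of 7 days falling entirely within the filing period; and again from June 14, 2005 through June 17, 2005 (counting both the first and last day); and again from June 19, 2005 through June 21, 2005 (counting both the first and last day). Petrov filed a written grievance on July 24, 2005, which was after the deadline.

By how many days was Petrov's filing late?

1 month after June 1, 2005 is July 1, 2005.
Tolling adds 7 days: July 1, 2005 + 7 days = July 8, 2005.
From June 14, 2005 through June 17, 2005 inclusive is 4 days; tolling adds 4 days: July 8, 2005 + 4 days = July 12, 2005.
From June 19, 2005 through June 21, 2005 inclusive is 3 days; tolling adds 3 days: July 12, 2005 + 3 days = July 15, 2005.
July 15, 2005 is a Friday and not a day the employer's offices are closed, so no extension applies.
The deadline is July 15, 2005; from July 15, 2005 to July 24, 2005 is 9 days.

9 days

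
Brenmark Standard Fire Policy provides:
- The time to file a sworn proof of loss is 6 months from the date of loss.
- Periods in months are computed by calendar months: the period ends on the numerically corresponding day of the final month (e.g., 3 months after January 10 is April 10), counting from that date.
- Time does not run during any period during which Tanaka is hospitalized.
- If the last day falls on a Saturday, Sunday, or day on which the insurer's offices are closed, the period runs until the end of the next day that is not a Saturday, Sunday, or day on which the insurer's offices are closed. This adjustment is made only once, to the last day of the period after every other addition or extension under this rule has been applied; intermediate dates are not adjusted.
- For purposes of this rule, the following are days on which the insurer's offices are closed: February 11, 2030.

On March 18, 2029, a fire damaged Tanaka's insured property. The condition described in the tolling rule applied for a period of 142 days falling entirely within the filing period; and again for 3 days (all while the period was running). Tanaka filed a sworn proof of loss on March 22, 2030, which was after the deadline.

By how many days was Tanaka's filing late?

6 months after March 18, 2029 is September 18, 2029.
Tolling adds 142 days: September 18, 2029 + 142 days = February 7, 2030.
Tolling adds 3 days: February 7, 2030 + 3 days = February 10, 2030.
February 10, 2030 is Sunday; February 11, 2030 is a listed holiday. The next qualifying day is February 12, 2030.
The deadline is February 12, 2030; from February 12, 2030 to March 22, 2030 is 38 days.

38 days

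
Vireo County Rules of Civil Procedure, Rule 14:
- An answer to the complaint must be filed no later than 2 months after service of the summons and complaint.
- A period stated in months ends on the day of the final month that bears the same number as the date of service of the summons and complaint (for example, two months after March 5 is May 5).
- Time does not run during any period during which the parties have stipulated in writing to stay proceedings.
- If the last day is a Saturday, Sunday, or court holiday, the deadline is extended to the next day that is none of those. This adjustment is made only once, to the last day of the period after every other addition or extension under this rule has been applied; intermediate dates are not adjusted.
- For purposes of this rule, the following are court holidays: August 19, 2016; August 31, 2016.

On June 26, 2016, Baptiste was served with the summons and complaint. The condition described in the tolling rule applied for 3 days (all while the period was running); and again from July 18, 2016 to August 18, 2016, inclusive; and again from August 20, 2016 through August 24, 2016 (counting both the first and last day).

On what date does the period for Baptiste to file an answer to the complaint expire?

2 months after June 26, 2016 is August 26, 2016.
Tolling adds 3 days: August 26, 2016 + 3 days = August 29, 2016.
From July 18, 2016 through August 18, 2016 inclusive is 32 days; tolling adds 32 days: August 29, 2016 + 32 days = September 30, 2016.
From August 20, 2016 through August 24, 2016 inclusive is 5 days; tolling adds 5 days: September 30, 2016 + 5 days = October 5, 2016.
October 5, 2016 is a Wednesday and not a court holiday, so no extension applies.

October 5, 2016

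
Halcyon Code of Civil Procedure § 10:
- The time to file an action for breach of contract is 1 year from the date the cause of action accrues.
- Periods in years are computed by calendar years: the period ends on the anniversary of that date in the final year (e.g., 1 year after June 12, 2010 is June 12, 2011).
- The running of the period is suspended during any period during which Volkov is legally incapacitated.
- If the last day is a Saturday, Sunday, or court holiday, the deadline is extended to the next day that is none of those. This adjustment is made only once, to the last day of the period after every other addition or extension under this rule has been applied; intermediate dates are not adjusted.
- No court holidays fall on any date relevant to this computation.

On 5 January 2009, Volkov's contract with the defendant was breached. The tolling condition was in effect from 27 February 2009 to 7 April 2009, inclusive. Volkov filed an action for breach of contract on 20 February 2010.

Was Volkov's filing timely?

1 year after 5 January 2009 is January 5, 2010.
From February 27, 2009 through April 7, 2009 inclusive is 40 days; tolling adds 40 days: January 5, 2010 + 40 days = February 14, 2010.
February 14, 2010 is Sunday. The next qualifying day is February 15, 2010.
The deadline is February 15, 2010; the filing on February 20, 2010 is after that date.

No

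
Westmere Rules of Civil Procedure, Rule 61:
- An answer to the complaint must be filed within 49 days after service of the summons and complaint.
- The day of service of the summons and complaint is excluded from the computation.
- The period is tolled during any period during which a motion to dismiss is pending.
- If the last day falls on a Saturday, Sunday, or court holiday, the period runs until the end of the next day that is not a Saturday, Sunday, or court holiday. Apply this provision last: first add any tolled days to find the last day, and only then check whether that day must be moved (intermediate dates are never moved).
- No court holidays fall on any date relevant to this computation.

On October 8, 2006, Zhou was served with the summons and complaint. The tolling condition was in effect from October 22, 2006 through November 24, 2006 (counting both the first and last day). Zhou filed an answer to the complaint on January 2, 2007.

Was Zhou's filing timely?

No

49 days after October 8, 2006 is November 26, 2006.
From October 22, 2006 through November 24, 2006 inclusive is 34 days; tolling adds 34 days: November 26, 2006 + 34 days = December 30, 2006.
December 30, 2006 is Saturday; December 31, 2006 is Sunday. The next qualifying day is January 1, 2007.
The deadline is January 1, 2007; the filing on January 2, 2007 is after that date.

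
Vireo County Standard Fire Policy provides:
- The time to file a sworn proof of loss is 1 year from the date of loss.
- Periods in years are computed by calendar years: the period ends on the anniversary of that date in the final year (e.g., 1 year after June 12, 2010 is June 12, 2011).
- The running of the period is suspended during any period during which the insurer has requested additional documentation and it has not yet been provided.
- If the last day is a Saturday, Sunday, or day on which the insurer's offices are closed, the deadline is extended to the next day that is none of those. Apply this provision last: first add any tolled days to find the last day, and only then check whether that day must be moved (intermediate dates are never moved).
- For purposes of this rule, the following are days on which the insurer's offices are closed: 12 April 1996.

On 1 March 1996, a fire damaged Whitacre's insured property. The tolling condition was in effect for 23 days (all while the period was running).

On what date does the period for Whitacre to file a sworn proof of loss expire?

1 year after 1 March 1996 is March 1, 1997.
Tolling adds 23 days: March 1, 1997 + 23 days = March 24, 1997.
March 24, 1997 is a Monday and not a day on which the insurer's offices are closed, so no extension applies.

March 24, 1997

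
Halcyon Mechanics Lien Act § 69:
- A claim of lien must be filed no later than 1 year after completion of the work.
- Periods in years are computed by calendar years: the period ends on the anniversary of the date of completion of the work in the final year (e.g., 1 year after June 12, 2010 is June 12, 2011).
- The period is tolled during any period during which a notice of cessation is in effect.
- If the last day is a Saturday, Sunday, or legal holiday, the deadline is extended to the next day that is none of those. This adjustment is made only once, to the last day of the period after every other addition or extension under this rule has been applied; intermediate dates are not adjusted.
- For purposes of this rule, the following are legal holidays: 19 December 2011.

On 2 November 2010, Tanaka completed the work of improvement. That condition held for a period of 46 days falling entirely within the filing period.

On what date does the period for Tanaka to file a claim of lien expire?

December 20, 2011

1 year after 2 November 2010 is November 2, 2011.
Tolling adds 46 days: November 2, 2011 + 46 days = December 18, 2011.
December 18, 2011 is Sunday; December 19, 2011 is a listed holiday. The next qualifying day is December 20, 2011.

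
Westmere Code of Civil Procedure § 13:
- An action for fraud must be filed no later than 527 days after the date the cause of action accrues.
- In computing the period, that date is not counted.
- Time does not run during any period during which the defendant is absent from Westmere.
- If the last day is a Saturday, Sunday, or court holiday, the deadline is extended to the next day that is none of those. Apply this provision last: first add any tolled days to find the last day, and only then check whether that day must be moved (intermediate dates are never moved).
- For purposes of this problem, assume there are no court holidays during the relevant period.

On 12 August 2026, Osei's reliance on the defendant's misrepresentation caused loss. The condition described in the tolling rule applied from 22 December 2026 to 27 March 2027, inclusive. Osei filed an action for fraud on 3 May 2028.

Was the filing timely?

No

527 days after 12 August 2026 is January 21, 2028.
From December 22, 2026 through March 27, 2027 inclusive is 96 days; tolling adds 96 days: January 21, 2028 + 96 days = April 26, 2028.
April 26, 2028 is a Wednesday and not a court holiday, so no extension applies.
The deadline is April 26, 2028; the filing on May 3, 2028 is after that date.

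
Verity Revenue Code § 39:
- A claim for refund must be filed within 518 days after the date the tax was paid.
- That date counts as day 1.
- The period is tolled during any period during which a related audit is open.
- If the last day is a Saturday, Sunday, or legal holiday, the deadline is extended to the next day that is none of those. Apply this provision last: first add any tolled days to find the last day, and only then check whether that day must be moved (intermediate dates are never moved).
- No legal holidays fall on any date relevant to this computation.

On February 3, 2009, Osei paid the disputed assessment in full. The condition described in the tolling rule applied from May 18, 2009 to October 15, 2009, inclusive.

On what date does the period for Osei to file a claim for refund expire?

Counting February 3, 2009 as day 1, day 518 is July 5, 2010.
From May 18, 2009 through October 15, 2009 inclusive is 151 days; tolling adds 151 days: July 5, 2010 + 151 days = December 3, 2010.
December 3, 2010 is a Friday and not a legal holiday, so no extension applies.

December 3, 2010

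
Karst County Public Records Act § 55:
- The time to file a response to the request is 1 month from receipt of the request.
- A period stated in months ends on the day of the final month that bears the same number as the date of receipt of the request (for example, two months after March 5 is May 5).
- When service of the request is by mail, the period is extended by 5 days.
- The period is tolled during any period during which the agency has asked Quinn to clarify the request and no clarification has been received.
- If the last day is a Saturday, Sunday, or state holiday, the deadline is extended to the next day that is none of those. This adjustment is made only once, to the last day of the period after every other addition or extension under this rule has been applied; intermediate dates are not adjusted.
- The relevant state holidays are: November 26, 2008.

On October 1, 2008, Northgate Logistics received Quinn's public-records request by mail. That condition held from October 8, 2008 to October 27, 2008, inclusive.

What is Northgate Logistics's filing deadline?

November 27, 2008

1 month after October 1, 2008 is November 1, 2008.
Service was by mail, adding 5 days: November 1, 2008 + 5 days = November 6, 2008.
From October 8, 2008 through October 27, 2008 inclusive is 20 days; tolling adds 20 days: November 6, 2008 + 20 days = November 26, 2008.
November 26, 2008 is a listed holiday. The next qualifying day is November 27, 2008.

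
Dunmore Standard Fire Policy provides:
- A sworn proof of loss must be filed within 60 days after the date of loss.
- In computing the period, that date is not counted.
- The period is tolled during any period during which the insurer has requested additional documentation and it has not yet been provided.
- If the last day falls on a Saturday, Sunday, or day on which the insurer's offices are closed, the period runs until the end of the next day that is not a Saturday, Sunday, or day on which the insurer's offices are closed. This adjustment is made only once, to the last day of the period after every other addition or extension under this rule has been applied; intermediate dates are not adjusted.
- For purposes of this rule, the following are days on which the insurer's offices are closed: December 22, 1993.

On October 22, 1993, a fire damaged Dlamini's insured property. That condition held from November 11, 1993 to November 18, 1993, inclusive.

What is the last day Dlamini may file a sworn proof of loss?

60 days after October 22, 1993 is December 21, 1993.
From November 11, 1993 through November 18, 1993 inclusive is 8 days; tolling adds 8 days: December 21, 1993 + 8 days = December 29, 1993.
December 29, 1993 is a Wednesday and not a day on which the insurer's offices are closed, so no extension applies.

December 29, 1993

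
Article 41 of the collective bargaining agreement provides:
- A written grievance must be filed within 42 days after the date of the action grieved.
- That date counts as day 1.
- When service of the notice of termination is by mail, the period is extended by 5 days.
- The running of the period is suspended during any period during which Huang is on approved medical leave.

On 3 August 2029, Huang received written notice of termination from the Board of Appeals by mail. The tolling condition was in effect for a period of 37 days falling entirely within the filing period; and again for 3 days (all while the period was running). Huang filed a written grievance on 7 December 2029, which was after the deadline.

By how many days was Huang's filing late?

40 days

Counting 3 August 2029 as day 1, day 42 is September 13, 2029.
Service was by mail, adding 5 days: September 13, 2029 + 5 days = September 18, 2029.
Tolling adds 37 days: September 18, 2029 + 37 days = October 25, 2029.
Tolling adds 3 days: October 25, 2029 + 3 days = October 28, 2029.
The deadline is October 28, 2029; from October 28, 2029 to December 7, 2029 is 40 days.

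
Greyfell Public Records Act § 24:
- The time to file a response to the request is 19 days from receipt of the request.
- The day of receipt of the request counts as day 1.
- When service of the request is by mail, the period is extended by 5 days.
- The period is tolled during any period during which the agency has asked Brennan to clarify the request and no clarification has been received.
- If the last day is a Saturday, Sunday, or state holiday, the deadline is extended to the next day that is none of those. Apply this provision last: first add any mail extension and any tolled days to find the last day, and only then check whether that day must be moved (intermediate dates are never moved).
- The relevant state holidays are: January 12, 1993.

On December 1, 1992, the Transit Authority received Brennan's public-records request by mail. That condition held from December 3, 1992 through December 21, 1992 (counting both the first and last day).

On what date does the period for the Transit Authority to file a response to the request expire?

Counting December 1, 1992 as day 1, day 19 is December 19, 1992.
Service was by mail, adding 5 days: December 19, 1992 + 5 days = December 24, 1992.
From December 3, 1992 through December 21, 1992 inclusive is 19 days; tolling adds 19 days: December 24, 1992 + 19 days = January 12, 1993.
January 12, 1993 is a listed holiday. The next qualifying day is January 13, 1993.

January 13, 1993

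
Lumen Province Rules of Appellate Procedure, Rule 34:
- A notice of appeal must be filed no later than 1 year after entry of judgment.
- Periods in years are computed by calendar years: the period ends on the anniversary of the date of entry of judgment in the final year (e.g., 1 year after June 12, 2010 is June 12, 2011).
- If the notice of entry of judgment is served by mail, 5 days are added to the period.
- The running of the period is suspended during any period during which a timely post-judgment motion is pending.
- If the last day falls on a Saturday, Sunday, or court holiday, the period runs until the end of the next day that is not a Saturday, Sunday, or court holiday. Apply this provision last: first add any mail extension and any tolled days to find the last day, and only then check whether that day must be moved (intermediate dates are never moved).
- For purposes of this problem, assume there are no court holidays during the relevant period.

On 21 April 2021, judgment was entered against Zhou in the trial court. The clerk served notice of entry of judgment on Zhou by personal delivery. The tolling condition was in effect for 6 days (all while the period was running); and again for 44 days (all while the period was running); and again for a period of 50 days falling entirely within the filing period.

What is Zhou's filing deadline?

1 year after 21 April 2021 is April 21, 2022.
Service was not by mail, so no mail extension applies.
Tolling adds 6 days: April 21, 2022 + 6 days = April 27, 2022.
Tolling adds 44 days: April 27, 2022 + 44 days = June 10, 2022.
Tolling adds 50 days: June 10, 2022 + 50 days = July 30, 2022.
July 30, 2022 is Saturday; July 31, 2022 is Sunday. The next qualifying day is August 1, 2022.

August 1, 2022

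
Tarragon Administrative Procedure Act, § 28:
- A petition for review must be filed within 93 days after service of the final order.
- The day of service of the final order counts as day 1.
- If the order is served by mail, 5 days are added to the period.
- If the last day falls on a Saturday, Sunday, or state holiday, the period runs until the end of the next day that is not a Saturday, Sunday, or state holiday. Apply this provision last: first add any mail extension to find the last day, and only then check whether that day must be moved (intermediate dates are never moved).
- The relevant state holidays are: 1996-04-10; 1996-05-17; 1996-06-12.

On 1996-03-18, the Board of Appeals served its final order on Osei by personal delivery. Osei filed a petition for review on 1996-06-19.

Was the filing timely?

No

Counting 1996-03-18 as day 1, day 93 is June 18, 1996.
Service was not by mail, so no mail extension applies.
June 18, 1996 is a Tuesday and not a state holiday, so no extension applies.
The deadline is June 18, 1996; the filing on June 19, 1996 is after that date.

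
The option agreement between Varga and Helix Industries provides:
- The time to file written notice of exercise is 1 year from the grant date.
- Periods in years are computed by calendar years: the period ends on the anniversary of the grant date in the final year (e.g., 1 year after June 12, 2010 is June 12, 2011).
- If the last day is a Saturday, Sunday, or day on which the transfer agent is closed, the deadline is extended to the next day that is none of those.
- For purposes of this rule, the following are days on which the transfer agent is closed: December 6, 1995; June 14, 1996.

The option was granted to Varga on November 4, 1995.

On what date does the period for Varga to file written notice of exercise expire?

November 4, 1996

1 year after November 4, 1995 is November 4, 1996.
November 4, 1996 is a Monday and not a day on which the transfer agent is closed, so no extension applies.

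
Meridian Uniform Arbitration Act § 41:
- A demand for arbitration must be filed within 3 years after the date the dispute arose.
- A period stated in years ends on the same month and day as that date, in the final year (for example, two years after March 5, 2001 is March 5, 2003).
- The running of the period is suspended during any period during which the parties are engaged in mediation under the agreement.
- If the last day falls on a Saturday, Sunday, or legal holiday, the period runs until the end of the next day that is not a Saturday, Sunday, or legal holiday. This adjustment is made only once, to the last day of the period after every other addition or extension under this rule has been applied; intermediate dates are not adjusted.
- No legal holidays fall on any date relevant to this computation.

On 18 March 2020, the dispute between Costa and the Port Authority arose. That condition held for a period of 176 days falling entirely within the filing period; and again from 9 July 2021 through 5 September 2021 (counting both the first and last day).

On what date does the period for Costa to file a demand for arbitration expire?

November 8, 2023

3 years after 18 March 2020 is March 18, 2023.
Tolling adds 176 days: March 18, 2023 + 176 days = September 10, 2023.
From July 9, 2021 through September 5, 2021 inclusive is 59 days; tolling adds 59 days: September 10, 2023 + 59 days = November 8, 2023.
November 8, 2023 is a Wednesday and not a legal holiday, so no extension applies.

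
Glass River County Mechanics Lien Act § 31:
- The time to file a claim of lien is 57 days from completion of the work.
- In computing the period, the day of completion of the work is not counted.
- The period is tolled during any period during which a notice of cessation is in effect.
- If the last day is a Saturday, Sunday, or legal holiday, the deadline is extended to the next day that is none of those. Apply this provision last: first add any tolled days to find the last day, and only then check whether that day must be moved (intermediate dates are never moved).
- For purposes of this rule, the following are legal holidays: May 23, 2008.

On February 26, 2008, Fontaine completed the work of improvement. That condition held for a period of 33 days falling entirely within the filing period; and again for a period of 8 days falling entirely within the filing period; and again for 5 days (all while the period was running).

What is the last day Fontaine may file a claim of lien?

June 9, 2008

57 days after February 26, 2008 is April 23, 2008.
Tolling adds 33 days: April 23, 2008 + 33 days = May 26, 2008.
Tolling adds 8 days: May 26, 2008 + 8 days = June 3, 2008.
Tolling adds 5 days: June 3, 2008 + 5 days = June 8, 2008.
June 8, 2008 is Sunday. The next qualifying day is June 9, 2008.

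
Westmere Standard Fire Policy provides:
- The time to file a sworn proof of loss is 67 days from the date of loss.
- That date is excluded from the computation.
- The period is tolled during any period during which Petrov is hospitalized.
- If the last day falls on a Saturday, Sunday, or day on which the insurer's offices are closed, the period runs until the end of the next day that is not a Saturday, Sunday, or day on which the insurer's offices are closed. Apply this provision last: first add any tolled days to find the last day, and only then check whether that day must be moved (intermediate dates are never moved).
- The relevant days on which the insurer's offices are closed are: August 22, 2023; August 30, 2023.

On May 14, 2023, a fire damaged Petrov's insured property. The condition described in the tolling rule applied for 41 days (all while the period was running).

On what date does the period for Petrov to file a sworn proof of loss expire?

67 days after May 14, 2023 is July 20, 2023.
Tolling adds 41 days: July 20, 2023 + 41 days = August 30, 2023.
August 30, 2023 is a listed holiday. The next qualifying day is August 31, 2023.

August 31, 2023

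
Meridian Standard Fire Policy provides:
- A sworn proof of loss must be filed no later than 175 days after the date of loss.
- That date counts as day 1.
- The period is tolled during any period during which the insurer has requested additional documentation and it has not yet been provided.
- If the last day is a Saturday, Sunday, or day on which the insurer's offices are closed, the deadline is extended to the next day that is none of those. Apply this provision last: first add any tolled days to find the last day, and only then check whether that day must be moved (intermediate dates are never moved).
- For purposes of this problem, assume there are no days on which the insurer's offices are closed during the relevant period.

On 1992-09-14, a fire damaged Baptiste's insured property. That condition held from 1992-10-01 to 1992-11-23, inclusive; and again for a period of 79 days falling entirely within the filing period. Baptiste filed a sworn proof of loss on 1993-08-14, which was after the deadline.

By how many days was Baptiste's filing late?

26 days

Counting 1992-09-14 as day 1, day 175 is March 7, 1993.
From October 1, 1992 through November 23, 1992 inclusive is 54 days; tolling adds 54 days: March 7, 1993 + 54 days = April 30, 1993.
Tolling adds 79 days: April 30, 1993 + 79 days = July 18, 1993.
July 18, 1993 is Sunday. The next qualifying day is July 19, 1993.
The deadline is July 19, 1993; from July 19, 1993 to August 14, 1993 is 26 days.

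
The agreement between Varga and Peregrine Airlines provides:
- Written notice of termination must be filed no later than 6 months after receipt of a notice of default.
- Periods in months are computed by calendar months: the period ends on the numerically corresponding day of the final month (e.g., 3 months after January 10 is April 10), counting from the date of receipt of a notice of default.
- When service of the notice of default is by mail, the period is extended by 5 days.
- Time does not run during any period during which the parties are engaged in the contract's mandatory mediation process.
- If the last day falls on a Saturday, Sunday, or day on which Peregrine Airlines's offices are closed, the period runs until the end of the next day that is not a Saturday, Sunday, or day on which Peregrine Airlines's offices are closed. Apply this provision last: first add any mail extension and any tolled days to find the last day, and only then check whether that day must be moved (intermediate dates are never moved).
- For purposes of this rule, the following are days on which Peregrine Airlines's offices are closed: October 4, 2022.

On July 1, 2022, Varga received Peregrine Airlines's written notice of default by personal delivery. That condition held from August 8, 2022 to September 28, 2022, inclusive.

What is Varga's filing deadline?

6 months after July 1, 2022 is January 1, 2023.
Service was not by mail, so no mail extension applies.
From August 8, 2022 through September 28, 2022 inclusive is 52 days; tolling adds 52 days: January 1, 2023 + 52 days = February 22, 2023.
February 22, 2023 is a Wednesday and not a day on which Peregrine Airlines's offices are closed, so no extension applies.

February 22, 2023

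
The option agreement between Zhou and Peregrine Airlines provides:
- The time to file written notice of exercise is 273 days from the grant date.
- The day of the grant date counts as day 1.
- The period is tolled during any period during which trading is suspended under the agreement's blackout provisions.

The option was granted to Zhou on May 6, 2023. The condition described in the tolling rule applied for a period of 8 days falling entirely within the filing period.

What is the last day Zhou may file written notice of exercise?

February 10, 2024

Counting May 6, 2023 as day 1, day 273 is February 2, 2024.
Tolling adds 8 days: February 2, 2024 + 8 days = February 10, 2024.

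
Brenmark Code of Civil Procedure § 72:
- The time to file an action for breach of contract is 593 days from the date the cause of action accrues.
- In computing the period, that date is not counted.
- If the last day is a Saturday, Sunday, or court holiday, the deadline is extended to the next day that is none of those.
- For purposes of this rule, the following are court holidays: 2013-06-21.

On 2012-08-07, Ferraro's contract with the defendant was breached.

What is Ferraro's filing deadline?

593 days after 2012-08-07 is March 23, 2014.
March 23, 2014 is Sunday. The next qualifying day is March 24, 2014.

March 24, 2014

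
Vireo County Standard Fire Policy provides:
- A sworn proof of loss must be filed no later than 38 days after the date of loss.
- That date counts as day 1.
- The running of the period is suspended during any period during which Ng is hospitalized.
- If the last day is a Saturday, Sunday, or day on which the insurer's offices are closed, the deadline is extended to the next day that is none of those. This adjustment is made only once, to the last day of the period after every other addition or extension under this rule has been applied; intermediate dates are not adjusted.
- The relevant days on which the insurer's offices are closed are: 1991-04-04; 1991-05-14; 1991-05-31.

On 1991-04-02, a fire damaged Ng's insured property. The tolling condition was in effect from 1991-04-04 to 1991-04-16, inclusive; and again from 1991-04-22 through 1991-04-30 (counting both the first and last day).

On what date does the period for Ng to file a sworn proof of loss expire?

June 3, 1991

Counting 1991-04-02 as day 1, day 38 is May 9, 1991.
From April 4, 1991 through April 16, 1991 inclusive is 13 days; tolling adds 13 days: May 9, 1991 + 13 days = May 22, 1991.
From April 22, 1991 through April 30, 1991 inclusive is 9 days; tolling adds 9 days: May 22, 1991 + 9 days = May 31, 1991.
May 31, 1991 is a listed holiday; June 1, 1991 is Saturday; June 2, 1991 is Sunday. The next qualifying day is June 3, 1991.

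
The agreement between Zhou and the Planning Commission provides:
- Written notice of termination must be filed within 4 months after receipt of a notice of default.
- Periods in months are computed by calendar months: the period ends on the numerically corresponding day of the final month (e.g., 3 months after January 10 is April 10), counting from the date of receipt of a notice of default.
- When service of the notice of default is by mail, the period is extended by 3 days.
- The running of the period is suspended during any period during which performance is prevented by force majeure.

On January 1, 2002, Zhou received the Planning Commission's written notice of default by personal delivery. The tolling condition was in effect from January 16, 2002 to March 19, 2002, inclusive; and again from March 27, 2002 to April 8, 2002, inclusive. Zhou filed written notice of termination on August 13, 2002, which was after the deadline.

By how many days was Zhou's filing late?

4 months after January 1, 2002 is May 1, 2002.
Service was not by mail, so no mail extension applies.
From January 16, 2002 through March 19, 2002 inclusive is 63 days; tolling adds 63 days: May 1, 2002 + 63 days = July 3, 2002.
From March 27, 2002 through April 8, 2002 inclusive is 13 days; tolling adds 13 days: July 3, 2002 + 13 days = July 16, 2002.
The deadline is July 16, 2002; from July 16, 2002 to August 13, 2002 is 28 days.

28 days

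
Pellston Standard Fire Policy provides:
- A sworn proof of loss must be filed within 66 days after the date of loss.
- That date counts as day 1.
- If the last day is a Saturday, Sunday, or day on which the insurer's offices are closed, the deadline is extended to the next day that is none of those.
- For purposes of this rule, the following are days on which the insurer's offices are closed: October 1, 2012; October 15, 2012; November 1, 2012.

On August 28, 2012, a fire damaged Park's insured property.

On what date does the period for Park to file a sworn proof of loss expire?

Counting August 28, 2012 as day 1, day 66 is November 1, 2012.
November 1, 2012 is a listed holiday. The next qualifying day is November 2, 2012.

November 2, 2012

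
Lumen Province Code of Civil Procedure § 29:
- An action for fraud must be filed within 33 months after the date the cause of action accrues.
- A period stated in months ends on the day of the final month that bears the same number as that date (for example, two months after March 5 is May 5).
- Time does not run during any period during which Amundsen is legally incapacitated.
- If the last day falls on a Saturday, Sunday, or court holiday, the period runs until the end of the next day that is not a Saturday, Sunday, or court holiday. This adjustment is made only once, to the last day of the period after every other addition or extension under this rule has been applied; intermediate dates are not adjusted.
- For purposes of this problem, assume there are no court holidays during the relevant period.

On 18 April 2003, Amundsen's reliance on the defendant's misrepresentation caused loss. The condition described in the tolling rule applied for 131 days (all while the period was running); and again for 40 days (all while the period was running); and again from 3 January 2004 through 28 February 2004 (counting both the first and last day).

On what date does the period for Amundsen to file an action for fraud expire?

September 4, 2006

33 months after 18 April 2003 is January 18, 2006.
Tolling adds 131 days: January 18, 2006 + 131 days = May 29, 2006.
Tolling adds 40 days: May 29, 2006 + 40 days = July 8, 2006.
From January 3, 2004 through February 28, 2004 inclusive is 57 days; tolling adds 57 days: July 8, 2006 + 57 days = September 3, 2006.
September 3, 2006 is Sunday. The next qualifying day is September 4, 2006.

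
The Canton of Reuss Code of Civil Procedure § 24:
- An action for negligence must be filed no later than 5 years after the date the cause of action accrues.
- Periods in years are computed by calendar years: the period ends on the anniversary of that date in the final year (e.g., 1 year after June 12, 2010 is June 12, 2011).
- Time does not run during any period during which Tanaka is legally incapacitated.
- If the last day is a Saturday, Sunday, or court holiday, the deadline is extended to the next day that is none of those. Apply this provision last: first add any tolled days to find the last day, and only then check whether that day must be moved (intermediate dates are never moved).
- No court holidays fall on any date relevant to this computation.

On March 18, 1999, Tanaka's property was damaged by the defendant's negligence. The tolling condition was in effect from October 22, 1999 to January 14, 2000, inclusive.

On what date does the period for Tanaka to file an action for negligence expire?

5 years after March 18, 1999 is March 18, 2004.
From October 22, 1999 through January 14, 2000 inclusive is 85 days; tolling adds 85 days: March 18, 2004 + 85 days = June 11, 2004.
June 11, 2004 is a Friday and not a court holiday, so no extension applies.

June 11, 2004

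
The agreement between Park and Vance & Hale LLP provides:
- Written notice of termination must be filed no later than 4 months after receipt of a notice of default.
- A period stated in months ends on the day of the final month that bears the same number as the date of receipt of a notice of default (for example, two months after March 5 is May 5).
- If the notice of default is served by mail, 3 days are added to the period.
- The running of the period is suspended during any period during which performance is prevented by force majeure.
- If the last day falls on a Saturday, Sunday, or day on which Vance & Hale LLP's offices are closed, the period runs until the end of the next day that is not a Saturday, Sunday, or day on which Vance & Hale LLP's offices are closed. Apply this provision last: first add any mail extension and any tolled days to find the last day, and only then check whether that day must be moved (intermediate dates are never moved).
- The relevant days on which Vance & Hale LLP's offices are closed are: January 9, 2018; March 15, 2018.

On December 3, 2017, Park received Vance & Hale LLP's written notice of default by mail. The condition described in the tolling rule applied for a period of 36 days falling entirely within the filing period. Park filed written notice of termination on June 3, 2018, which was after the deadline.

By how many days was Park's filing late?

4 months after December 3, 2017 is April 3, 2018.
Service was by mail, adding 3 days: April 3, 2018 + 3 days = April 6, 2018.
Tolling adds 36 days: April 6, 2018 + 36 days = May 12, 2018.
May 12, 2018 is Saturday; May 13, 2018 is Sunday. The next qualifying day is May 14, 2018.
The deadline is May 14, 2018; from May 14, 2018 to June 3, 2018 is 20 days.

20 days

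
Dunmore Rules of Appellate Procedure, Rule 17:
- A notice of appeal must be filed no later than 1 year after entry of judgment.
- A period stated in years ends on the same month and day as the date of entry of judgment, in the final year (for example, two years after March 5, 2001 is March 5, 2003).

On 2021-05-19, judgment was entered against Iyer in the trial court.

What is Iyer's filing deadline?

May 19, 2022

1 year after 2021-05-19 is May 19, 2022.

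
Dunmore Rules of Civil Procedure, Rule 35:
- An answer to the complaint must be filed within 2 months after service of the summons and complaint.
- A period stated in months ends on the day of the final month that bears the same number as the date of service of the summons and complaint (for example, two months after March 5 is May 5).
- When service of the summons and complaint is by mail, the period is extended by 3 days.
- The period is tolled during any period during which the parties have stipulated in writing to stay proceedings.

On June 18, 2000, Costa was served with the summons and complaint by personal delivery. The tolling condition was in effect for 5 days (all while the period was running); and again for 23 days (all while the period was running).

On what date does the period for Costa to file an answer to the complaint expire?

September 15, 2000

2 months after June 18, 2000 is August 18, 2000.
Service was not by mail, so no mail extension applies.
Tolling adds 5 days: August 18, 2000 + 5 days = August 23, 2000.
Tolling adds 23 days: August 23, 2000 + 23 days = September 15, 2000.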